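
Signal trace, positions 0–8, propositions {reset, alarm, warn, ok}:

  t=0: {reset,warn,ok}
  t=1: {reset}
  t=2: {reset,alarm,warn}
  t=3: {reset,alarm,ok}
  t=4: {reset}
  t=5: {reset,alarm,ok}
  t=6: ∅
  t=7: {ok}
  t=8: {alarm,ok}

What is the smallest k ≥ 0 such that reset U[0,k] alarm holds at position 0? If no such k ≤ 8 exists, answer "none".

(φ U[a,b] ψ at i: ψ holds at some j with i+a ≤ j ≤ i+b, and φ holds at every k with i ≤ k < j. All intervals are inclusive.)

Need earliest j ≥ 0 with alarm, and reset at every k in [0,j-1].
  j=0: rhs fails.
  j=1: rhs fails.
  j=2: rhs holds; lhs holds on [0,1]. k = 2.

2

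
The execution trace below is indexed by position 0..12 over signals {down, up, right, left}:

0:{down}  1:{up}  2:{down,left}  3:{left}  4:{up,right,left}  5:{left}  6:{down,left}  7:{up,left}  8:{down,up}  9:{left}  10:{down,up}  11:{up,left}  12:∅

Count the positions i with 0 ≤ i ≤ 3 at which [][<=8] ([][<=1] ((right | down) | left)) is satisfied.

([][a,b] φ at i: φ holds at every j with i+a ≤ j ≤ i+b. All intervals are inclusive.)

1

Evaluate at each i in [0,3]:
  i=0: ✗ (fails at j=0)
  i=1: ✗ (fails at j=1)
  i=2: ✓ (all of [2,10])
  i=3: ✗ (fails at j=11)
Positions where it holds: {2} → 1.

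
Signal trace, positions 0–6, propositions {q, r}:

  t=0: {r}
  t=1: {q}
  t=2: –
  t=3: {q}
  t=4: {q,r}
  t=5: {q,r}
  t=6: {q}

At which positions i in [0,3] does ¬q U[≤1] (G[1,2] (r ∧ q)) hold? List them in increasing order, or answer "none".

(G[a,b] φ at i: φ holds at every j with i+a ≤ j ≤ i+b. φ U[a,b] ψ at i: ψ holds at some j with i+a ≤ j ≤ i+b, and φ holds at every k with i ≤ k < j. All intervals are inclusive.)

2, 3

Evaluate at each i in [0,3]:
  i=0: ✗ (no rhs in [0,1])
  i=1: ✗ (no rhs in [1,2])
  i=2: ✓ (rhs at j=3; lhs holds on [2,2])
  i=3: ✓ (rhs at j=3)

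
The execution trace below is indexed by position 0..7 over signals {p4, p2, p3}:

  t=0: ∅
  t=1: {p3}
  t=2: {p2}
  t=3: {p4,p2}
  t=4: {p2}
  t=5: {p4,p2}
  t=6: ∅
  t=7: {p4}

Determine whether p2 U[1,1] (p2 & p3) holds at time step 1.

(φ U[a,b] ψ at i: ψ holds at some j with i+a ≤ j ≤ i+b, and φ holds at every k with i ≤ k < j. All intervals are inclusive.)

False

Need some j in [2,2] with (p2 & p3), and p2 at every k in [1,j-1].
  j=2: (p2 & p3) false.
No j in the window works → until fails.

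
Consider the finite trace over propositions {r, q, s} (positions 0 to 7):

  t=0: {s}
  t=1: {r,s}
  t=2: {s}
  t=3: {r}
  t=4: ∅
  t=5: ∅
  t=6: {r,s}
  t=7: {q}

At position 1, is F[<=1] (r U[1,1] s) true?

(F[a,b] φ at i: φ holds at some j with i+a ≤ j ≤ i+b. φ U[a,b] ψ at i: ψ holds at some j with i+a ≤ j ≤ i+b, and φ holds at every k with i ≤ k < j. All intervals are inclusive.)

Check (r U[1,1] s) at each j in [1,2]:
  j=1: holds
  j=2: fails
Found at j=1 → formula holds.

True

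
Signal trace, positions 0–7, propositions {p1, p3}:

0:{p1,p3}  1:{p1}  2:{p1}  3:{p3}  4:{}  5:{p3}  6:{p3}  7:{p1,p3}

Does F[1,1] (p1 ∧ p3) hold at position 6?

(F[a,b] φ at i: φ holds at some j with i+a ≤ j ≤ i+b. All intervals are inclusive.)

Check (p1 ∧ p3) at each j in [7,7]:
  j=7: true
Found at j=7 → formula holds.

Yes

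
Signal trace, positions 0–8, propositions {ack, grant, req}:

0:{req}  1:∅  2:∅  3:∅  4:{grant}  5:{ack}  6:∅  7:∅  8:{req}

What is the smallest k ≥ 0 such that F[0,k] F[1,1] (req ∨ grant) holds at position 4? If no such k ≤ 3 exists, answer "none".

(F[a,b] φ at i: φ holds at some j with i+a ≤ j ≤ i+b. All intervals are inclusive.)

3

Scan j = 4,5,… for F[1,1] (req ∨ grant):
  j=4: fails
  j=5: fails
  j=6: fails
  j=7: holds
First hit at j=7, so smallest k = 7-4 = 3.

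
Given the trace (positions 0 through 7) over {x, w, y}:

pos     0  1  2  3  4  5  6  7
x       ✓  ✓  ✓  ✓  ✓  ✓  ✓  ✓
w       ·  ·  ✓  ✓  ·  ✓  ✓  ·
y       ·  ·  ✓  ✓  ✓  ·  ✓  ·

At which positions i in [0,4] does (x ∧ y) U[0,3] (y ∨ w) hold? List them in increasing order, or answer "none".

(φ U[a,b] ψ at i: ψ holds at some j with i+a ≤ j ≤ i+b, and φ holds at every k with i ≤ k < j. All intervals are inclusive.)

2, 3, 4

Evaluate at each i in [0,4]:
  i=0: ✗ (lhs fails at k=0 before rhs at j=2)
  i=1: ✗ (lhs fails at k=1 before rhs at j=2)
  i=2: ✓ (rhs at j=2)
  i=3: ✓ (rhs at j=3)
  i=4: ✓ (rhs at j=4)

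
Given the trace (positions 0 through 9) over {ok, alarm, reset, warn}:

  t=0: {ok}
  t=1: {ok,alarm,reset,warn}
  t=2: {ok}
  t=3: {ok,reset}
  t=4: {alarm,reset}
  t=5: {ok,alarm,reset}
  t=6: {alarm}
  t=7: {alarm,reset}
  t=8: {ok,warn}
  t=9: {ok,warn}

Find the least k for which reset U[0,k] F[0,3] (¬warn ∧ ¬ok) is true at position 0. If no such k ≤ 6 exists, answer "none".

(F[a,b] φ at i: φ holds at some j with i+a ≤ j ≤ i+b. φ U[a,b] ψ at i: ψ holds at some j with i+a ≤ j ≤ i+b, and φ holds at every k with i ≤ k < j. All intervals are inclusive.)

Need earliest j ≥ 0 with F[0,3] (¬warn ∧ ¬ok), and reset at every k in [0,j-1].
  j=0: rhs fails.
  j=1: rhs holds but lhs fails at k=0.
  j=2: rhs holds but lhs fails at k=0.
  j=3: rhs holds but lhs fails at k=0.
  j=4: rhs holds but lhs fails at k=0.
  j=5: rhs holds but lhs fails at k=0.
  j=6: rhs holds but lhs fails at k=0.
No witness within the range → none.

none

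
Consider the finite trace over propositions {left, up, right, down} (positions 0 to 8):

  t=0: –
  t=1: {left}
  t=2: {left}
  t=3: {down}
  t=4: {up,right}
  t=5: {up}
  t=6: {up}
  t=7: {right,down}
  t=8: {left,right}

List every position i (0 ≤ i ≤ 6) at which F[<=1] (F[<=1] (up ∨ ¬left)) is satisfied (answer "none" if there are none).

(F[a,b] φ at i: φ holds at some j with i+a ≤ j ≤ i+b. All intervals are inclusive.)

Evaluate at each i in [0,6]:
  i=0: ✓ (witness j=0)
  i=1: ✓ (witness j=2)
  i=2: ✓ (witness j=2)
  i=3: ✓ (witness j=3)
  i=4: ✓ (witness j=4)
  i=5: ✓ (witness j=5)
  i=6: ✓ (witness j=6)

0, 1, 2, 3, 4, 5, 6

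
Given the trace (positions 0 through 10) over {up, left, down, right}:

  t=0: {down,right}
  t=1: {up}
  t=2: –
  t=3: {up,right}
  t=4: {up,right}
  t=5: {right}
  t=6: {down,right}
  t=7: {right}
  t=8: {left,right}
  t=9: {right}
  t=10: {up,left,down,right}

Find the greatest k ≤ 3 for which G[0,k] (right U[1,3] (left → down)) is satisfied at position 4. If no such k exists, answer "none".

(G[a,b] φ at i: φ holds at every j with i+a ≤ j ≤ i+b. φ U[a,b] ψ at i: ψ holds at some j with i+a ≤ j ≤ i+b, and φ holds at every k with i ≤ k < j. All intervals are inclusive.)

(right U[1,3] (left → down)) must hold from j=4 onward; find where it first fails.
  j=4: holds
  j=5: holds
  j=6: holds
  j=7: holds
Holds through j=7; largest k = 3.

3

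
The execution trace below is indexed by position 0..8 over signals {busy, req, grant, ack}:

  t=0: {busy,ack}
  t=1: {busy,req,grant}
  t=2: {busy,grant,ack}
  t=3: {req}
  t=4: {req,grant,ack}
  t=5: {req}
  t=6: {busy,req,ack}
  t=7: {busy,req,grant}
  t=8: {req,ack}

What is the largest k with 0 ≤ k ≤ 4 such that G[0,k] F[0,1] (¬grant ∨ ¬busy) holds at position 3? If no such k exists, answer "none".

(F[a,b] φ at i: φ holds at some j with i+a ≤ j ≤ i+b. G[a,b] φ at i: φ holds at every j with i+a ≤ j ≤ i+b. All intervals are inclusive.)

F[0,1] (¬grant ∨ ¬busy) must hold from j=3 onward; find where it first fails.
  j=3: holds
  j=4: holds
  j=5: holds
  j=6: holds
  j=7: holds
Holds through j=7; largest k = 4.

4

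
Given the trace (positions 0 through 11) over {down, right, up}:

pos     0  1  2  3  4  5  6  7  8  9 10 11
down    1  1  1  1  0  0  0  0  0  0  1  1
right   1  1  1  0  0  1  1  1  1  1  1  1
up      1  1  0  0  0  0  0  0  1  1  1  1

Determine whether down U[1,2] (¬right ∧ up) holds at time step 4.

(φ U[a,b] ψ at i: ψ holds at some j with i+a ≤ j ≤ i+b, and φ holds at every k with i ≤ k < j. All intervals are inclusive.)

Need some j in [5,6] with (¬right ∧ up), and down at every k in [4,j-1].
  j=5: (¬right ∧ up) false.
  j=6: (¬right ∧ up) false.
No j in the window works → until fails.

No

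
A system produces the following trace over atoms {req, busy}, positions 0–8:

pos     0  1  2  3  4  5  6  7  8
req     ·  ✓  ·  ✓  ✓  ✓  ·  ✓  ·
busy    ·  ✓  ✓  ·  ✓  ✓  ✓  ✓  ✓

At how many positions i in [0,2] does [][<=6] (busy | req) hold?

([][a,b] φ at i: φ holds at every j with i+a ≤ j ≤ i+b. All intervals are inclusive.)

Evaluate at each i in [0,2]:
  i=0: ✗ (fails at j=0)
  i=1: ✓ (all of [1,7])
  i=2: ✓ (all of [2,8])
Positions where it holds: {1, 2} → 2.

2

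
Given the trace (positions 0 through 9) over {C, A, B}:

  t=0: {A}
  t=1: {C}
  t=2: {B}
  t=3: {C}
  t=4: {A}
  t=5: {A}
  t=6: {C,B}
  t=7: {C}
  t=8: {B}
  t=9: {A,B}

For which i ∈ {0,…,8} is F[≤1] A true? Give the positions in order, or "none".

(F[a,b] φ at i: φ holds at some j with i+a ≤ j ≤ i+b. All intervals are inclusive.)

0, 3, 4, 5, 8

Evaluate at each i in [0,8]:
  i=0: ✓ (witness j=0)
  i=1: ✗ (none in [1,2])
  i=2: ✗ (none in [2,3])
  i=3: ✓ (witness j=4)
  i=4: ✓ (witness j=4)
  i=5: ✓ (witness j=5)
  i=6: ✗ (none in [6,7])
  i=7: ✗ (none in [7,8])
  i=8: ✓ (witness j=9)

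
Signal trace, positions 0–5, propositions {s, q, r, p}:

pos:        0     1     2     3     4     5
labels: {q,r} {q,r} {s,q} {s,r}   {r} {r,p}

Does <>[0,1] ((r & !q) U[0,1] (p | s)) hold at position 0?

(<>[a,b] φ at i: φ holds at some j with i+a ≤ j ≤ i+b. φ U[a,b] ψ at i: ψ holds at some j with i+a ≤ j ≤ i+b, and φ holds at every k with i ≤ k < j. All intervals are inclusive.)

Does not hold

Check ((r & !q) U[0,1] (p | s)) at each j in [0,1]:
  j=0: fails
  j=1: fails
No position in the window satisfies it → formula fails.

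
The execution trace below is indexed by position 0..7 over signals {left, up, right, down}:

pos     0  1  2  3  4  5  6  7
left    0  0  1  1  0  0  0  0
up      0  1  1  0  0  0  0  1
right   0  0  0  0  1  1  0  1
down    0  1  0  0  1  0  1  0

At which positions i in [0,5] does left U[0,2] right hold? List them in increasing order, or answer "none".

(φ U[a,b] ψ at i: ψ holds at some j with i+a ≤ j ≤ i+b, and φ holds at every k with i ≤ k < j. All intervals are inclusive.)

2, 3, 4, 5

Evaluate at each i in [0,5]:
  i=0: ✗ (no rhs in [0,2])
  i=1: ✗ (no rhs in [1,3])
  i=2: ✓ (rhs at j=4; lhs holds on [2,3])
  i=3: ✓ (rhs at j=4; lhs holds on [3,3])
  i=4: ✓ (rhs at j=4)
  i=5: ✓ (rhs at j=5)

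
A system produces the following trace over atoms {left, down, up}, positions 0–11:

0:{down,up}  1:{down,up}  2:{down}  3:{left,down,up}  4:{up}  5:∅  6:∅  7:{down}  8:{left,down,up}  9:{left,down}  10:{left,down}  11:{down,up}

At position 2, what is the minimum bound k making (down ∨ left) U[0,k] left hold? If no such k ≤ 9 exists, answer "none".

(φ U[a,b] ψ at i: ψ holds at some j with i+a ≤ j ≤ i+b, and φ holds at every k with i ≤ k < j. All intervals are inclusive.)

Need earliest j ≥ 2 with left, and (down ∨ left) at every k in [2,j-1].
  j=2: rhs fails.
  j=3: rhs holds; lhs holds on [2,2]. k = 1.

1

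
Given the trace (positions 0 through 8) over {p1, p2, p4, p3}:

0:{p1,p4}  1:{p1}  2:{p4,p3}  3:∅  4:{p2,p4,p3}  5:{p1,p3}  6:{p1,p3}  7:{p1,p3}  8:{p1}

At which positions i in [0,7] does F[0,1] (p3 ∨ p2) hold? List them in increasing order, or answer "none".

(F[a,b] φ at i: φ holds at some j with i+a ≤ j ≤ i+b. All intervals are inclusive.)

Evaluate at each i in [0,7]:
  i=0: ✗ (none in [0,1])
  i=1: ✓ (witness j=2)
  i=2: ✓ (witness j=2)
  i=3: ✓ (witness j=4)
  i=4: ✓ (witness j=4)
  i=5: ✓ (witness j=5)
  i=6: ✓ (witness j=6)
  i=7: ✓ (witness j=7)

1, 2, 3, 4, 5, 6, 7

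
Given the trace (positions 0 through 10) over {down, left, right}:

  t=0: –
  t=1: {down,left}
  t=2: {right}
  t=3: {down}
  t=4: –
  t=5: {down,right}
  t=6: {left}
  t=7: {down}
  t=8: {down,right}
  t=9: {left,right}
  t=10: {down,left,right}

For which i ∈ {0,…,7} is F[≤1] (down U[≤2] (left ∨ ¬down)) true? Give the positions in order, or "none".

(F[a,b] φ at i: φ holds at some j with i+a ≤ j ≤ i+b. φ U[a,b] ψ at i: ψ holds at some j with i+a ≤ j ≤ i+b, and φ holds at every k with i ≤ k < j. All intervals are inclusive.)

Evaluate at each i in [0,7]:
  i=0: ✓ (witness j=0)
  i=1: ✓ (witness j=1)
  i=2: ✓ (witness j=2)
  i=3: ✓ (witness j=3)
  i=4: ✓ (witness j=4)
  i=5: ✓ (witness j=5)
  i=6: ✓ (witness j=6)
  i=7: ✓ (witness j=7)

0, 1, 2, 3, 4, 5, 6, 7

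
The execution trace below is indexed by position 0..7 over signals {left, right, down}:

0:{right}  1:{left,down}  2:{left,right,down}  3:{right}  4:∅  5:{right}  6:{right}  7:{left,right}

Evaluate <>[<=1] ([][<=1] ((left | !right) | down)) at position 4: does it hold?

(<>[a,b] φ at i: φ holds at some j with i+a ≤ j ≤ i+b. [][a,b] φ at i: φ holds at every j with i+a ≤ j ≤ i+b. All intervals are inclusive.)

No

Check [][<=1] ((left | !right) | down) at each j in [4,5]:
  j=4: fails at 5
  j=5: fails at 5
No position in the window satisfies it → formula fails.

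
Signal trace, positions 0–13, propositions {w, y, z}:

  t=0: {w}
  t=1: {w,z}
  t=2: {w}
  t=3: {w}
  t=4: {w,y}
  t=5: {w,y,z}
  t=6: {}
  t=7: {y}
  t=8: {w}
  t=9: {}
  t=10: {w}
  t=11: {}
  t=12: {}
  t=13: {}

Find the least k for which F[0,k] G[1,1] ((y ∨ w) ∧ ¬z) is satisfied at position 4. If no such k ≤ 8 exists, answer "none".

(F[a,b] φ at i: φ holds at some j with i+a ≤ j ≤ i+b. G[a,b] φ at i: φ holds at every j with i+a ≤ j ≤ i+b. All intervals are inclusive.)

2

Scan j = 4,5,… for G[1,1] ((y ∨ w) ∧ ¬z):
  j=4: fails
  j=5: fails
  j=6: holds
First hit at j=6, so smallest k = 6-4 = 2.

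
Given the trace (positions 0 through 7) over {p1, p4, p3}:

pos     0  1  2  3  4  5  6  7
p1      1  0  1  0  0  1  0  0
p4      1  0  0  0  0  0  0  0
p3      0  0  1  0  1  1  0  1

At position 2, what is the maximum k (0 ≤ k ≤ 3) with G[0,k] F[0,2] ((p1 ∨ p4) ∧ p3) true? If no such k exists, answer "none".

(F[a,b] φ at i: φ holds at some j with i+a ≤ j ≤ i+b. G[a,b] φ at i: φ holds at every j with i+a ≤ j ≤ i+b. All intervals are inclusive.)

F[0,2] ((p1 ∨ p4) ∧ p3) must hold from j=2 onward; find where it first fails.
  j=2: holds
  j=3: holds
  j=4: holds
  j=5: holds
Holds through j=5; largest k = 3.

3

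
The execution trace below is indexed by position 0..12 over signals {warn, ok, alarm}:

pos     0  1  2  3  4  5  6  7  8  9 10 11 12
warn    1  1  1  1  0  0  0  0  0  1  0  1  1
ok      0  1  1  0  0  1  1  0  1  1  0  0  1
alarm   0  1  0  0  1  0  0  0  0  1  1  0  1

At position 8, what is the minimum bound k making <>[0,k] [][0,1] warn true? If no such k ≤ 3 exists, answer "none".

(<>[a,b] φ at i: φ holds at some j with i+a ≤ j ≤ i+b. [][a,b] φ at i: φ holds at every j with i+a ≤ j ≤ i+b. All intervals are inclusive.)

Scan j = 8,9,… for [][0,1] warn:
  j=8: fails
  j=9: fails
  j=10: fails
  j=11: holds
First hit at j=11, so smallest k = 11-8 = 3.

3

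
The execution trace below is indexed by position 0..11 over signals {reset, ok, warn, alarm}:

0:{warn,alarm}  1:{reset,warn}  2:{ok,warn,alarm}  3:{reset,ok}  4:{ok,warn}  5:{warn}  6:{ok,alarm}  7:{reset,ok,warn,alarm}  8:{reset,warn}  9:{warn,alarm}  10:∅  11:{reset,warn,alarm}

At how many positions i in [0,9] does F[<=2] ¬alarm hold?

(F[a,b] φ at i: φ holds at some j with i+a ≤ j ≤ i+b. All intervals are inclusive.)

Evaluate at each i in [0,9]:
  i=0: ✓ (witness j=1)
  i=1: ✓ (witness j=1)
  i=2: ✓ (witness j=3)
  i=3: ✓ (witness j=3)
  i=4: ✓ (witness j=4)
  i=5: ✓ (witness j=5)
  i=6: ✓ (witness j=8)
  i=7: ✓ (witness j=8)
  i=8: ✓ (witness j=8)
  i=9: ✓ (witness j=10)
Positions where it holds: {0, 1, 2, 3, 4, 5, 6, 7, 8, 9} → 10.

10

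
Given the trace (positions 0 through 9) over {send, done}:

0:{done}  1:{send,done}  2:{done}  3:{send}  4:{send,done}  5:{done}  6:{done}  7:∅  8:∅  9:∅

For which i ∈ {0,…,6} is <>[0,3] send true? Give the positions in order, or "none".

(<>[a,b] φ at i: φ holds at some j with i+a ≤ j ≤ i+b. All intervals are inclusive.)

0, 1, 2, 3, 4

Evaluate at each i in [0,6]:
  i=0: ✓ (witness j=1)
  i=1: ✓ (witness j=1)
  i=2: ✓ (witness j=3)
  i=3: ✓ (witness j=3)
  i=4: ✓ (witness j=4)
  i=5: ✗ (none in [5,8])
  i=6: ✗ (none in [6,9])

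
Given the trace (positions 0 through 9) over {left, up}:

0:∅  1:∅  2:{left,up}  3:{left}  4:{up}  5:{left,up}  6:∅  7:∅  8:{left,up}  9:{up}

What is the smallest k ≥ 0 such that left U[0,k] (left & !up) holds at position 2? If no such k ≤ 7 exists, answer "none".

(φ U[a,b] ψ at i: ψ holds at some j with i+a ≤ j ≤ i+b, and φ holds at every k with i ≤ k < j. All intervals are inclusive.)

1

Need earliest j ≥ 2 with (left & !up), and left at every k in [2,j-1].
  j=2: rhs fails.
  j=3: rhs holds; lhs holds on [2,2]. k = 1.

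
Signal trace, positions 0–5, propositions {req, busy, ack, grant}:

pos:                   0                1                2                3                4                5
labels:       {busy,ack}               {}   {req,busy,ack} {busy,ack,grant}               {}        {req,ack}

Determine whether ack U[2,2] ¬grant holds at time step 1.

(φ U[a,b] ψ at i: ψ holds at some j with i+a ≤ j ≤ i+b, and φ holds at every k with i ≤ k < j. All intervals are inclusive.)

Need some j in [3,3] with ¬grant, and ack at every k in [1,j-1].
  j=3: ¬grant false.
No j in the window works → until fails.

No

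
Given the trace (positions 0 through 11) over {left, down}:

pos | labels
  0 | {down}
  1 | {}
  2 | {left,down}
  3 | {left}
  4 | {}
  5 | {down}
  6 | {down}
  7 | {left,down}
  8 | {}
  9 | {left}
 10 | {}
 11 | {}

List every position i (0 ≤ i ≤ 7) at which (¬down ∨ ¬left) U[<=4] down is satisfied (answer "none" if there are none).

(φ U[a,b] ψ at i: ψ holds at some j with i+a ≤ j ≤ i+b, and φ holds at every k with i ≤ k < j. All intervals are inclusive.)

Evaluate at each i in [0,7]:
  i=0: ✓ (rhs at j=0)
  i=1: ✓ (rhs at j=2; lhs holds on [1,1])
  i=2: ✓ (rhs at j=2)
  i=3: ✓ (rhs at j=5; lhs holds on [3,4])
  i=4: ✓ (rhs at j=5; lhs holds on [4,4])
  i=5: ✓ (rhs at j=5)
  i=6: ✓ (rhs at j=6)
  i=7: ✓ (rhs at j=7)

0, 1, 2, 3, 4, 5, 6, 7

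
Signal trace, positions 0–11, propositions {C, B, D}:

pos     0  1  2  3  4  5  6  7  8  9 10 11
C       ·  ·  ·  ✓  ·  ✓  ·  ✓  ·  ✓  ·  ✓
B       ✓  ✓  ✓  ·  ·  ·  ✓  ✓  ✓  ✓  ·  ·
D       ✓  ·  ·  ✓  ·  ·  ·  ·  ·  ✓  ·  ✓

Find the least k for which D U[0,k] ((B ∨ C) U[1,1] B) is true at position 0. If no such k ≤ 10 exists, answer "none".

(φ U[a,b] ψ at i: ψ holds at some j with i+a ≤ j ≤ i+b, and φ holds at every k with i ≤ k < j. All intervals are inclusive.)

Need earliest j ≥ 0 with ((B ∨ C) U[1,1] B), and D at every k in [0,j-1].
  j=0: rhs holds (empty prefix). k = 0.

0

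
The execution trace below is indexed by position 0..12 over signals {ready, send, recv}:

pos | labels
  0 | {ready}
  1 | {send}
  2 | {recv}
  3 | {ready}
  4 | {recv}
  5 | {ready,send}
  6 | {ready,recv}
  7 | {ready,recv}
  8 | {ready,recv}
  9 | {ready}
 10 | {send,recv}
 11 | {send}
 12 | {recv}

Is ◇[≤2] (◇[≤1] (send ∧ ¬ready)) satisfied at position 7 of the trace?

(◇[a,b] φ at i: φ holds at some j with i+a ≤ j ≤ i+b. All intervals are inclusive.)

Check ◇[≤1] (send ∧ ¬ready) at each j in [7,9]:
  j=7: fails (none in [7,8])
  j=8: fails (none in [8,9])
  j=9: holds (witness at 10)
Found at j=9 → formula holds.

True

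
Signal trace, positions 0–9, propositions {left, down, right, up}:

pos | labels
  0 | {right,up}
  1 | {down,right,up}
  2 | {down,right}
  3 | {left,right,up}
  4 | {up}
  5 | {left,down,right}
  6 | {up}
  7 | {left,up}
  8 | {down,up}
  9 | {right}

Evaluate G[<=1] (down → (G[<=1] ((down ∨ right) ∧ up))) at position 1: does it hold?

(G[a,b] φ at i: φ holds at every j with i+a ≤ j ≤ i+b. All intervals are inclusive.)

Check (down → (G[<=1] ((down ∨ right) ∧ up))) at every j in [1,2]:
  j=1: antecedent true; consequent fails at 2 → ✗
  j=2: antecedent true; consequent fails at 2 → ✗
Fails at j=1 → formula fails.

Does not hold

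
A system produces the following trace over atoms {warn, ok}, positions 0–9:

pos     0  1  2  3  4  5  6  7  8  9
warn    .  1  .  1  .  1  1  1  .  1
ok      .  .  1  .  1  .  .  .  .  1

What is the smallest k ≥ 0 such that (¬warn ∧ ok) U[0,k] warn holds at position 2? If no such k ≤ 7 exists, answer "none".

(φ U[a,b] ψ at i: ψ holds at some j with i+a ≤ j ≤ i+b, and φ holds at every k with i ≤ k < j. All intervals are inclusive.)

Need earliest j ≥ 2 with warn, and (¬warn ∧ ok) at every k in [2,j-1].
  j=2: rhs fails.
  j=3: rhs holds; lhs holds on [2,2]. k = 1.

1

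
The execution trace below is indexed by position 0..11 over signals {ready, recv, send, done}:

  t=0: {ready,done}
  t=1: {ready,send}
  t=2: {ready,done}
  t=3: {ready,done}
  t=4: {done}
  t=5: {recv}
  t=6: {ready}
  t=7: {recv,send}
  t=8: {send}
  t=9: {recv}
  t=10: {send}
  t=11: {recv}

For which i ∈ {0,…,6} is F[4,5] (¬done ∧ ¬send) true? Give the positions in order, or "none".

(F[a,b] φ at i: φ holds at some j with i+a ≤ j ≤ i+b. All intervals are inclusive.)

0, 1, 2, 4, 5, 6

Evaluate at each i in [0,6]:
  i=0: ✓ (witness j=5)
  i=1: ✓ (witness j=5)
  i=2: ✓ (witness j=6)
  i=3: ✗ (none in [7,8])
  i=4: ✓ (witness j=9)
  i=5: ✓ (witness j=9)
  i=6: ✓ (witness j=11)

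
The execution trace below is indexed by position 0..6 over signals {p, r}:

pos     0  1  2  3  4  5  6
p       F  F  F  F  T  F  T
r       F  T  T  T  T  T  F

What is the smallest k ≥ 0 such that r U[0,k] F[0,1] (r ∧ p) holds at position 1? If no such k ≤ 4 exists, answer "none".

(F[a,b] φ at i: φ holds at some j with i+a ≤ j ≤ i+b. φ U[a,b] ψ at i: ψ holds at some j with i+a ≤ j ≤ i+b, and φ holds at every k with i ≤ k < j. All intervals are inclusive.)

Need earliest j ≥ 1 with F[0,1] (r ∧ p), and r at every k in [1,j-1].
  j=1: rhs fails.
  j=2: rhs fails.
  j=3: rhs holds; lhs holds on [1,2]. k = 2.

2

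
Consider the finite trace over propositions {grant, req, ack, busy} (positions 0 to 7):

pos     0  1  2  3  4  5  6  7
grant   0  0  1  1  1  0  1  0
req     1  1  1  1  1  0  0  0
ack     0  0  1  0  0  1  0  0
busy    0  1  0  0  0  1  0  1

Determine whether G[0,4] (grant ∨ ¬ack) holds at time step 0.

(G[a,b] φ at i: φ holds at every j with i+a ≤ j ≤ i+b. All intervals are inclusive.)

Check (grant ∨ ¬ack) at every j in [0,4]:
  j=0: true
  j=1: true
  j=2: true
  j=3: true
  j=4: true
All positions satisfy it → formula holds.

True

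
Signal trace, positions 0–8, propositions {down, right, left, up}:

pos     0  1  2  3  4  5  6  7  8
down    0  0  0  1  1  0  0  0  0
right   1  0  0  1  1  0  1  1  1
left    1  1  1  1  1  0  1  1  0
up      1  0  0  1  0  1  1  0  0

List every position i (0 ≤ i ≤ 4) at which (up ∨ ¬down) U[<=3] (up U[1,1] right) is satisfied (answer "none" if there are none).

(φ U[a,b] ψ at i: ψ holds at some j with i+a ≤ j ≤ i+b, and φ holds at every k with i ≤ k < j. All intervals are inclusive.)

0, 1, 2, 3

Evaluate at each i in [0,4]:
  i=0: ✓ (rhs at j=3; lhs holds on [0,2])
  i=1: ✓ (rhs at j=3; lhs holds on [1,2])
  i=2: ✓ (rhs at j=3; lhs holds on [2,2])
  i=3: ✓ (rhs at j=3)
  i=4: ✗ (lhs fails at k=4 before rhs at j=5)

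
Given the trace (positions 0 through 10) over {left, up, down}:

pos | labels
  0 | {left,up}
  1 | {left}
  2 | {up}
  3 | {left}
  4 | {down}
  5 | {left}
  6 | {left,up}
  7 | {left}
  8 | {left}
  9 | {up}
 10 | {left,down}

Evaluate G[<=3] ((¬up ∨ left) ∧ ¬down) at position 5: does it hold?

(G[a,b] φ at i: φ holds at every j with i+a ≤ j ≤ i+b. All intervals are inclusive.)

Check ((¬up ∨ left) ∧ ¬down) at every j in [5,8]:
  j=5: true
  j=6: true
  j=7: true
  j=8: true
All positions satisfy it → formula holds.

Yes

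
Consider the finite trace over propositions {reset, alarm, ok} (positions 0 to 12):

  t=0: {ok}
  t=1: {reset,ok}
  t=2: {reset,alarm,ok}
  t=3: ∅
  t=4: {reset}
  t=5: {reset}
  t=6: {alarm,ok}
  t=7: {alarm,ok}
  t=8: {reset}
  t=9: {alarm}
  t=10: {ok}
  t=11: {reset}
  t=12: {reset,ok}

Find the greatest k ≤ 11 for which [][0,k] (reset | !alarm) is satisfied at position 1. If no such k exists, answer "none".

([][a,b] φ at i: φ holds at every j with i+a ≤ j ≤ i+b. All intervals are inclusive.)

(reset | !alarm) must hold from j=1 onward; find where it first fails.
  j=1: holds
  j=2: holds
  j=3: holds
  j=4: holds
  j=5: holds
  j=6: fails
Holds on [1,5], so largest k = 4.

4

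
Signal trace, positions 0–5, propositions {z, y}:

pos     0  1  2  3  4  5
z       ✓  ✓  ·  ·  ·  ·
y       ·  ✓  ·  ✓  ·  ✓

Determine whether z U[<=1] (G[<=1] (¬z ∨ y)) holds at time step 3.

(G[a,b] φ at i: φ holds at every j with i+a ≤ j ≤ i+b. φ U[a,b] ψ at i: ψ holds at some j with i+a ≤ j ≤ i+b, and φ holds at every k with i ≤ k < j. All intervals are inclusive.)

Need some j in [3,4] with G[<=1] (¬z ∨ y), and z at every k in [3,j-1].
  j=3: G[<=1] (¬z ∨ y) holds; no prefix to check → satisfied.

Holds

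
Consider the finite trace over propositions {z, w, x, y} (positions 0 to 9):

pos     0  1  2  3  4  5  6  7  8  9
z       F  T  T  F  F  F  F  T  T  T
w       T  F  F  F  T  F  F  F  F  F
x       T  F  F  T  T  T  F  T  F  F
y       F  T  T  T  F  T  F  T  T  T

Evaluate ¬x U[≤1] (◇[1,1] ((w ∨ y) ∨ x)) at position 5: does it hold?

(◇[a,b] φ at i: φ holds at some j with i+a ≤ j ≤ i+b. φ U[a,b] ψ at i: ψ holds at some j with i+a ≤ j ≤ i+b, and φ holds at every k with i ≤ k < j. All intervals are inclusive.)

False

Need some j in [5,6] with ◇[1,1] ((w ∨ y) ∨ x), and ¬x at every k in [5,j-1].
  j=5: ◇[1,1] ((w ∨ y) ∨ x) — fails (none in [6,6]).
  j=6: ◇[1,1] ((w ∨ y) ∨ x) holds, but ¬x fails at k=5 → not this j.
No j in the window works → until fails.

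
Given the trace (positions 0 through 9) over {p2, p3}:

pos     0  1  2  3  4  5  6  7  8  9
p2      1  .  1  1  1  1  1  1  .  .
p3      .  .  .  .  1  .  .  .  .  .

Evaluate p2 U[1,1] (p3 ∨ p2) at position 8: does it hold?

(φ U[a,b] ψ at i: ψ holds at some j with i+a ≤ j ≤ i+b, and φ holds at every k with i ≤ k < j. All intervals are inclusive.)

Need some j in [9,9] with (p3 ∨ p2), and p2 at every k in [8,j-1].
  j=9: (p3 ∨ p2) false.
No j in the window works → until fails.

False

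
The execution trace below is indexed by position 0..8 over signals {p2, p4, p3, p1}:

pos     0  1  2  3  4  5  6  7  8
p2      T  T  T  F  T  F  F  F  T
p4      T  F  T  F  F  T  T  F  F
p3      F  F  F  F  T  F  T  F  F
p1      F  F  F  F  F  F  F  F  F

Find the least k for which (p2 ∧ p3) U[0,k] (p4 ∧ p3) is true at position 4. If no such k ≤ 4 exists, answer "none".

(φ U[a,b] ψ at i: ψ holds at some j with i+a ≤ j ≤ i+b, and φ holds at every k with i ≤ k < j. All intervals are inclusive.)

Need earliest j ≥ 4 with (p4 ∧ p3), and (p2 ∧ p3) at every k in [4,j-1].
  j=4: rhs fails.
  j=5: rhs fails.
  j=6: rhs holds but lhs fails at k=5.
  j=7: rhs fails.
  j=8: rhs fails.
No witness within the range → none.

none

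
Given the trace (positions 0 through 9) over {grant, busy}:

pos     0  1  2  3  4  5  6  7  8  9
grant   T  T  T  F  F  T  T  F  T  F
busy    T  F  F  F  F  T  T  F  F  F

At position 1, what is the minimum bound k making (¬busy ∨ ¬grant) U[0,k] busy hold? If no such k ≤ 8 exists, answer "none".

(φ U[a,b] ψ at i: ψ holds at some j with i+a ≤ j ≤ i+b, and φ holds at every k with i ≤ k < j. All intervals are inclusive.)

Need earliest j ≥ 1 with busy, and (¬busy ∨ ¬grant) at every k in [1,j-1].
  j=1: rhs fails.
  j=2: rhs fails.
  j=3: rhs fails.
  j=4: rhs fails.
  j=5: rhs holds; lhs holds on [1,4]. k = 4.

4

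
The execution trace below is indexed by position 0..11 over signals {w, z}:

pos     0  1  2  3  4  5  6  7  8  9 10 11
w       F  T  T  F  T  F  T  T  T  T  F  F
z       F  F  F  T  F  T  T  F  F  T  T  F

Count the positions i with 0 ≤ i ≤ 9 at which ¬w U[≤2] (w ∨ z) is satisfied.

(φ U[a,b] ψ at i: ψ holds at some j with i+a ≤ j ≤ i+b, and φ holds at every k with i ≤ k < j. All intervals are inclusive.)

Evaluate at each i in [0,9]:
  i=0: ✓ (rhs at j=1; lhs holds on [0,0])
  i=1: ✓ (rhs at j=1)
  i=2: ✓ (rhs at j=2)
  i=3: ✓ (rhs at j=3)
  i=4: ✓ (rhs at j=4)
  i=5: ✓ (rhs at j=5)
  i=6: ✓ (rhs at j=6)
  i=7: ✓ (rhs at j=7)
  i=8: ✓ (rhs at j=8)
  i=9: ✓ (rhs at j=9)
Positions where it holds: {0, 1, 2, 3, 4, 5, 6, 7, 8, 9} → 10.

10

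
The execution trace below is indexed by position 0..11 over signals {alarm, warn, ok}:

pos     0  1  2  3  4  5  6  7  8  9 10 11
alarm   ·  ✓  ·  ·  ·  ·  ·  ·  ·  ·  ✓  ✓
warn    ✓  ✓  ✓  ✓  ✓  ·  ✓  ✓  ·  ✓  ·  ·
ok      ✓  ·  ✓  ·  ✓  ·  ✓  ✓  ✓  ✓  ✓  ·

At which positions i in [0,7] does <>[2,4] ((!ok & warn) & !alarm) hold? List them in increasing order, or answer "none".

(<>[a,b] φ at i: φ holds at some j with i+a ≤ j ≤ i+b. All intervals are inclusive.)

0, 1

Evaluate at each i in [0,7]:
  i=0: ✓ (witness j=3)
  i=1: ✓ (witness j=3)
  i=2: ✗ (none in [4,6])
  i=3: ✗ (none in [5,7])
  i=4: ✗ (none in [6,8])
  i=5: ✗ (none in [7,9])
  i=6: ✗ (none in [8,10])
  i=7: ✗ (none in [9,11])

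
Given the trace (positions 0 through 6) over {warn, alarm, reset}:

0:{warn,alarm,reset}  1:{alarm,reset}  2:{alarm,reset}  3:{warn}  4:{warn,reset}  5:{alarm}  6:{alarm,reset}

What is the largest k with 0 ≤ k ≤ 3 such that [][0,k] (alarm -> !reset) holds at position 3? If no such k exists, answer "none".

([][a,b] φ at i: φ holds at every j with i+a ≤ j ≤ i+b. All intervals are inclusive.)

(alarm -> !reset) must hold from j=3 onward; find where it first fails.
  j=3: holds
  j=4: holds
  j=5: holds
  j=6: fails
Holds on [3,5], so largest k = 2.

2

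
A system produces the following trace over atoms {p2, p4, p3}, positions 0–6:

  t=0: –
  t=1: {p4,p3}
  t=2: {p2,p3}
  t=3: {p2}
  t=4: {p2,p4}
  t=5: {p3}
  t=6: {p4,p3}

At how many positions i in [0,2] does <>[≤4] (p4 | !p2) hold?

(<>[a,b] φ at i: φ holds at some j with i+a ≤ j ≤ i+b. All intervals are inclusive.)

3

Evaluate at each i in [0,2]:
  i=0: ✓ (witness j=0)
  i=1: ✓ (witness j=1)
  i=2: ✓ (witness j=4)
Positions where it holds: {0, 1, 2} → 3.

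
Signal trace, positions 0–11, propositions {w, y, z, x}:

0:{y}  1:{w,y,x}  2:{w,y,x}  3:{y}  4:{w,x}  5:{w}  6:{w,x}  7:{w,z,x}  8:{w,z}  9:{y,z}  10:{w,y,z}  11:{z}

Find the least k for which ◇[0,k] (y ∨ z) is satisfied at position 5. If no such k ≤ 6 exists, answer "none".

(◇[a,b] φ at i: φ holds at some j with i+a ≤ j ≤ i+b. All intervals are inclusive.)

Scan j = 5,6,… for (y ∨ z):
  j=5: fails
  j=6: fails
  j=7: holds
First hit at j=7, so smallest k = 7-5 = 2.

2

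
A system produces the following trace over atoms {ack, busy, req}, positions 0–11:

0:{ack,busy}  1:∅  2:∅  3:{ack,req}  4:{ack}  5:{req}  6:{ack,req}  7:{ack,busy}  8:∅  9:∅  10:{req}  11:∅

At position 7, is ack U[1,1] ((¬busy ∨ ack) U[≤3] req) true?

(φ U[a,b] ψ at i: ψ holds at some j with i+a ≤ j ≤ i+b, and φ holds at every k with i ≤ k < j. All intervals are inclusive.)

Need some j in [8,8] with ((¬busy ∨ ack) U[≤3] req), and ack at every k in [7,j-1].
  j=8: ((¬busy ∨ ack) U[≤3] req) holds; ack holds at every k in [7,7] → satisfied.

Holds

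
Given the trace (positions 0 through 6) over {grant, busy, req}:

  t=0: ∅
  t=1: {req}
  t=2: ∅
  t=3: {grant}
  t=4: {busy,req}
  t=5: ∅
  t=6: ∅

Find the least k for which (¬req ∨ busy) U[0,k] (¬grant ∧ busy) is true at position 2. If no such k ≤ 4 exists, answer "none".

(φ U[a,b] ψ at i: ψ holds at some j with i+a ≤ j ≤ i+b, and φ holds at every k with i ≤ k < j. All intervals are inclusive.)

Need earliest j ≥ 2 with (¬grant ∧ busy), and (¬req ∨ busy) at every k in [2,j-1].
  j=2: rhs fails.
  j=3: rhs fails.
  j=4: rhs holds; lhs holds on [2,3]. k = 2.

2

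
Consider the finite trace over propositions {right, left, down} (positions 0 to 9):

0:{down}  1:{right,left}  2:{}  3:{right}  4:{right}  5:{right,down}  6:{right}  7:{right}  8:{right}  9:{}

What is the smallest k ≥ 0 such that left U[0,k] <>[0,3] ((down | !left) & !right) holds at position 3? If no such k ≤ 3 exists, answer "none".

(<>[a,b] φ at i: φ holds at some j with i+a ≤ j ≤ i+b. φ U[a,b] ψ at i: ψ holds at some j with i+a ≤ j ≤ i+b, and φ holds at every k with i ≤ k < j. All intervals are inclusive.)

Need earliest j ≥ 3 with <>[0,3] ((down | !left) & !right), and left at every k in [3,j-1].
  j=3: rhs fails.
  j=4: rhs fails.
  j=5: rhs fails.
  j=6: rhs holds but lhs fails at k=3.
No witness within the range → none.

none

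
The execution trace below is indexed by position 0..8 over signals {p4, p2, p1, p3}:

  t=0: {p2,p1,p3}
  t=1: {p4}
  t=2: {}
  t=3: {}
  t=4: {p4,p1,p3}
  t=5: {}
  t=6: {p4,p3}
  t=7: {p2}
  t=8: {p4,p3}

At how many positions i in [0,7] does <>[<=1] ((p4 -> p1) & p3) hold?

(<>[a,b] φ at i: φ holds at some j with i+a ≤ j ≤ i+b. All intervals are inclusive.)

Evaluate at each i in [0,7]:
  i=0: ✓ (witness j=0)
  i=1: ✗ (none in [1,2])
  i=2: ✗ (none in [2,3])
  i=3: ✓ (witness j=4)
  i=4: ✓ (witness j=4)
  i=5: ✗ (none in [5,6])
  i=6: ✗ (none in [6,7])
  i=7: ✗ (none in [7,8])
Positions where it holds: {0, 3, 4} → 3.

3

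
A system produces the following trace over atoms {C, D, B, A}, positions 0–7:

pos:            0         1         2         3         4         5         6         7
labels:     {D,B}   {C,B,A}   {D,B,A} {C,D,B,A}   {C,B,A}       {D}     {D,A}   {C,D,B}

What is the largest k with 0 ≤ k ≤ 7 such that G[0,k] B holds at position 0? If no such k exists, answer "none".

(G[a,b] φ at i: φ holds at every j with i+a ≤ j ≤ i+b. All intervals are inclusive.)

B must hold from j=0 onward; find where it first fails.
  j=0: holds
  j=1: holds
  j=2: holds
  j=3: holds
  j=4: holds
  j=5: fails
Holds on [0,4], so largest k = 4.

4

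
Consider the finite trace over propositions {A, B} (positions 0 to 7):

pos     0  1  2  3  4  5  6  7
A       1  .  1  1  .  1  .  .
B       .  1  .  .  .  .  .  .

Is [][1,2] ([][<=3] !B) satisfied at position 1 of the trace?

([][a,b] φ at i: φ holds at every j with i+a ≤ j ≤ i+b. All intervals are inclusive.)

True

Check [][<=3] !B at every j in [2,3]:
  j=2: holds on [2,5]
  j=3: holds on [3,6]
All positions satisfy it → formula holds.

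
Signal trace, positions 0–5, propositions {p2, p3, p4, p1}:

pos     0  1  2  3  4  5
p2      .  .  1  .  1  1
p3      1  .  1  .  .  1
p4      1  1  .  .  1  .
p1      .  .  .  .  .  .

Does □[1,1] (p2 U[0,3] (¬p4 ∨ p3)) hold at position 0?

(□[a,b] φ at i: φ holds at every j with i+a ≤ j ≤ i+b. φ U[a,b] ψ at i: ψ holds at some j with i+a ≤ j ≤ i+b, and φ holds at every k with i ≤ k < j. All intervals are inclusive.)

Check (p2 U[0,3] (¬p4 ∨ p3)) at every j in [1,1]:
  j=1: fails
Fails at j=1 → formula fails.

No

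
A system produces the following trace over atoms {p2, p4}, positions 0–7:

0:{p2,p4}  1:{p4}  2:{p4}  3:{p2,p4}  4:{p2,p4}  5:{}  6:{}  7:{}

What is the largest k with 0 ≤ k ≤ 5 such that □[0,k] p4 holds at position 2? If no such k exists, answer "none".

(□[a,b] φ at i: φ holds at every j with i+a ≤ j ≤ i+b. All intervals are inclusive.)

2

p4 must hold from j=2 onward; find where it first fails.
  j=2: holds
  j=3: holds
  j=4: holds
  j=5: fails
Holds on [2,4], so largest k = 2.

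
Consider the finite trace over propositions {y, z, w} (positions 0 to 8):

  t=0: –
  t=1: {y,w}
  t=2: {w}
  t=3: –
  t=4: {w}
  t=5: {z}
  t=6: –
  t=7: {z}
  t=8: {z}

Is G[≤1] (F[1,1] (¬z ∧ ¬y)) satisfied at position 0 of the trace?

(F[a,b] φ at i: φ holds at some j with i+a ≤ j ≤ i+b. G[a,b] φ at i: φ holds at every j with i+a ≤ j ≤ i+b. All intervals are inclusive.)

Check F[1,1] (¬z ∧ ¬y) at every j in [0,1]:
  j=0: fails (none in [1,1])
  j=1: holds (witness at 2)
Fails at j=0 → formula fails.

Does not hold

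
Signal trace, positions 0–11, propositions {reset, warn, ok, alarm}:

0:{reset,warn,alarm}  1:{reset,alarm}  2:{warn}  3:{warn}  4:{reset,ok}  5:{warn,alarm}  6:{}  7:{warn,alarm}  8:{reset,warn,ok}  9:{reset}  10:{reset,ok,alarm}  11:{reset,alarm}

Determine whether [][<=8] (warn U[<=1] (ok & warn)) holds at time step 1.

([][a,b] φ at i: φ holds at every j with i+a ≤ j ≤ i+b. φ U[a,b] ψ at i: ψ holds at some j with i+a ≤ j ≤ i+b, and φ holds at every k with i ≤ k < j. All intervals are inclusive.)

Check (warn U[<=1] (ok & warn)) at every j in [1,9]:
  j=1: fails
  j=2: fails
  j=3: fails
  j=4: fails
  j=5: fails
  j=6: fails
  j=7: holds
  j=8: holds
  j=9: fails
Fails at j=1 → formula fails.

False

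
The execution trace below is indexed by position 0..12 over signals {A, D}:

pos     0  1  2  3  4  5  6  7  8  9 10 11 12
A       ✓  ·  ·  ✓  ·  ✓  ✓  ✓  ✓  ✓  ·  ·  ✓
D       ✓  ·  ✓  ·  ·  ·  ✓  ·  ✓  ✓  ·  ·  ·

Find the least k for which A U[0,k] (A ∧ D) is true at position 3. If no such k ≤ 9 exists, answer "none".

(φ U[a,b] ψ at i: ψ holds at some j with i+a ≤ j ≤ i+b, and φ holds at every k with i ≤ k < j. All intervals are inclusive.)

none

Need earliest j ≥ 3 with (A ∧ D), and A at every k in [3,j-1].
  j=3: rhs fails.
  j=4: rhs fails.
  j=5: rhs fails.
  j=6: rhs holds but lhs fails at k=4.
  j=7: rhs fails.
  j=8: rhs holds but lhs fails at k=4.
  j=9: rhs holds but lhs fails at k=4.
  j=10: rhs fails.
  j=11: rhs fails.
  j=12: rhs fails.
No witness within the range → none.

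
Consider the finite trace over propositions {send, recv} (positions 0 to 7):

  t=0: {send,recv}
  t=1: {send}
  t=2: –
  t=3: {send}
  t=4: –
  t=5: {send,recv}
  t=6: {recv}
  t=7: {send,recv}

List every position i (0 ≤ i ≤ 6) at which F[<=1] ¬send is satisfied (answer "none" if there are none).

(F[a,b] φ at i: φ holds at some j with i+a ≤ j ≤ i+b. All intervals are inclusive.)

Evaluate at each i in [0,6]:
  i=0: ✗ (none in [0,1])
  i=1: ✓ (witness j=2)
  i=2: ✓ (witness j=2)
  i=3: ✓ (witness j=4)
  i=4: ✓ (witness j=4)
  i=5: ✓ (witness j=6)
  i=6: ✓ (witness j=6)

1, 2, 3, 4, 5, 6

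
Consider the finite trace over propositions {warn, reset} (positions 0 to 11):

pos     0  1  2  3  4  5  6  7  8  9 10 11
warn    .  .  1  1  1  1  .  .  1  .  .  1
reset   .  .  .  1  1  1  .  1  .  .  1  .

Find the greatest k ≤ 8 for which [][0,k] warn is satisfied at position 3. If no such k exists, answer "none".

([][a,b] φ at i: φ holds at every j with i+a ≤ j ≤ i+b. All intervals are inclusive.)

2

warn must hold from j=3 onward; find where it first fails.
  j=3: holds
  j=4: holds
  j=5: holds
  j=6: fails
Holds on [3,5], so largest k = 2.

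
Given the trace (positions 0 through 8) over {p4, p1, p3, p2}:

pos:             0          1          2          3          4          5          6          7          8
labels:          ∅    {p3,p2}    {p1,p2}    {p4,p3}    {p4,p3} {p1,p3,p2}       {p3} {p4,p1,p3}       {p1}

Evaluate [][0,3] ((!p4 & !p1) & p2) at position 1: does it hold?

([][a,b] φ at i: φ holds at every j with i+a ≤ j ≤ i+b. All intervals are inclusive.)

Does not hold

Check ((!p4 & !p1) & p2) at every j in [1,4]:
  j=1: true
  j=2: false
  j=3: false
  j=4: false
Fails at j=2 → formula fails.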